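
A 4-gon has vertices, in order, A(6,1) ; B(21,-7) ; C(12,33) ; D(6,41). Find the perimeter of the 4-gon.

108

|AB| = √((15)² + (-8)²) = √289 = 17
|BC| = √((-9)² + (40)²) = √1681 = 41
|CD| = √((-6)² + (8)²) = √100 = 10
|DA| = √((0)² + (-40)²) = √1600 = 40
Perimeter = 17 + 41 + 10 + 40 = 108.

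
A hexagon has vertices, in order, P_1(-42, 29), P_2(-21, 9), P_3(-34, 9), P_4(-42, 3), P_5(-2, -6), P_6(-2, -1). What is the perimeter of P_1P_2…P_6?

|P_1P_2| = √((21)² + (-20)²) = √841 = 29
|P_2P_3| = √((-13)² + (0)²) = √169 = 13
|P_3P_4| = √((-8)² + (-6)²) = √100 = 10
|P_4P_5| = √((40)² + (-9)²) = √1681 = 41
|P_5P_6| = √((0)² + (5)²) = √25 = 5
|P_6P_1| = √((-40)² + (30)²) = √2500 = 50
Perimeter = 29 + 13 + 10 + 41 + 5 + 50 = 148.

148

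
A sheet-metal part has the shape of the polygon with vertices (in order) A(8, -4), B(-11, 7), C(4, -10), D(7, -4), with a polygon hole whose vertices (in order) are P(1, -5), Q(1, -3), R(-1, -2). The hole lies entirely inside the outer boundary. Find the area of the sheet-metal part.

Outer boundary:
Apply Gauss's area formula: 2A = Σ (x_i·y_{i+1} − x_{i+1}·y_i), indices taken mod 4.
Σ = (12) + (82) + (54) + (4) = 152
Area = |Σ|/2 = 76.
Hole:
Apply Gauss's area formula: 2A = Σ (x_i·y_{i+1} − x_{i+1}·y_i), indices taken mod 3.
Cross-terms: 2, -5, 7  ⇒  Σ = 4
Area = |Σ|/2 = 2.
Net area = 76 − 2 = 74.

74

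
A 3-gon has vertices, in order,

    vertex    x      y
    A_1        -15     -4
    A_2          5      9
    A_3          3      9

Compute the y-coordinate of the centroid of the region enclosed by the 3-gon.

Apply the surveyor's formula. First the cross-terms c_i = x_i·y_{i+1} − x_{i+1}·y_i:
  -115, 18, 123  ⇒  2A = 26, A = 13.
Then Σ (y_i + y_{i+1})·c_i = 364, so ȳ = 364 / (6·13) = 14/3.

14/3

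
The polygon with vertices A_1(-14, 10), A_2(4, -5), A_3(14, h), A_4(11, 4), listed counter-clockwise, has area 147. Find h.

4

The doubled signed area Σ (x_i y_{i+1} − x_{i+1} y_i) is linear in h.
With h=0 it equals 322; the coefficient of h is -7 (from the two edges through A_3).
So -7·h + 322 = 2·147 = 294 ⇒ h = 4.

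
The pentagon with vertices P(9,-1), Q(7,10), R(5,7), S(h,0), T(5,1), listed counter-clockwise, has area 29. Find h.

Write out the shoelace sum; only the two edges meeting at S involve h:
2·Area = [(5·0 − h·7) + (h·1 − 5·0)] + 82
       = -6·h + 82 = 58
⇒ h = 4.

4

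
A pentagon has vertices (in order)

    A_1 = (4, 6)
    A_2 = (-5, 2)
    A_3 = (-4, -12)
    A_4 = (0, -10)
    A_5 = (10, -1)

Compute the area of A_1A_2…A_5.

155

Apply the shoelace formula: 2A = Σ (x_i·y_{i+1} − x_{i+1}·y_i), indices taken mod 5.
A_1→A_2: (4)(2) − (-5)(6) = 38
A_2→A_3: (-5)(-12) − (-4)(2) = 68
A_3→A_4: (-4)(-10) − (0)(-12) = 40
A_4→A_5: (0)(-1) − (10)(-10) = 100
A_5→A_1: (10)(6) − (4)(-1) = 64
Σ = 310
Area = |Σ|/2 = 155.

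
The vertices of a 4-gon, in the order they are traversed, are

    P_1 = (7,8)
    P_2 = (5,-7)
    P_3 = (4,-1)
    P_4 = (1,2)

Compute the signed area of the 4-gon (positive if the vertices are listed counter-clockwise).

Apply the shoelace (surveyor's) formula: 2A = Σ (x_i·y_{i+1} − x_{i+1}·y_i), indices taken mod 4.
Σ = (-89) + (23) + (9) + (-6) = -63
Signed area = Σ/2 = -31.5 (negative ⇒ clockwise traversal).

-31.5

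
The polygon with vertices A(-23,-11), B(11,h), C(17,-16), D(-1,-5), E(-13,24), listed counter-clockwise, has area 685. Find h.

Write out the shoelace sum; only the two edges meeting at B involve h:
2·Area = [((-23)·h − 11·(-11)) + (11·(-16) − 17·h)] + 505
       = -40·h + 450 = 1370
⇒ h = -23.

-23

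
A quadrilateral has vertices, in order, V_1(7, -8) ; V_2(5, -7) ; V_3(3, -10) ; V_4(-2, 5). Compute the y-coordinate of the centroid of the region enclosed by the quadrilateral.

Apply the shoelace formula. First the cross-terms c_i = x_i·y_{i+1} − x_{i+1}·y_i:
  -9, -29, -5, -19  ⇒  2A = -62, A = -31.
Then Σ (y_i + y_{i+1})·c_i = 710, so ȳ = 710 / (6·(-31)) = -355/93.

-355/93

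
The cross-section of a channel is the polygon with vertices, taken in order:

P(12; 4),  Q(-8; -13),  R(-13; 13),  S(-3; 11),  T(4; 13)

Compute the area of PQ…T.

362

Apply the surveyor's formula: 2A = Σ (x_i·y_{i+1} − x_{i+1}·y_i), indices taken mod 5.
Σ = (-124) + (-273) + (-104) + (-83) + (-140) = -724
Area = |Σ|/2 = 362.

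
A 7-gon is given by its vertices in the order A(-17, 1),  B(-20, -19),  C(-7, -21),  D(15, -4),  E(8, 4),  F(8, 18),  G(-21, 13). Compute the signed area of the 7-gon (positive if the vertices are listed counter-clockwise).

929.5

Apply the surveyor's formula: 2A = Σ (x_i·y_{i+1} − x_{i+1}·y_i), indices taken mod 7.
Cross-terms: 343, 287, 343, 92, 112, 482, 200  ⇒  Σ = 1859
Signed area = Σ/2 = 929.5 (positive ⇒ counter-clockwise traversal).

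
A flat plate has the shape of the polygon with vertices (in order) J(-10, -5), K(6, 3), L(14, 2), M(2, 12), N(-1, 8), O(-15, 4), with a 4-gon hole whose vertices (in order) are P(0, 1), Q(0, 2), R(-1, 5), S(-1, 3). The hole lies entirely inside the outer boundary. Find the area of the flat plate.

195

Outer boundary:
Σ = (0) + (-30) + (164) + (28) + (116) + (115) = 393
Area = |Σ|/2 = 196.5.
Hole:
Apply the shoelace formula: 2A = Σ (x_i·y_{i+1} − x_{i+1}·y_i), indices taken mod 4.
P→Q: (0)(2) − (0)(1) = 0
Q→R: (0)(5) − (-1)(2) = 2
R→S: (-1)(3) − (-1)(5) = 2
S→P: (-1)(1) − (0)(3) = -1
Σ = 3
Area = |Σ|/2 = 1.5.
Net area = 196.5 − 1.5 = 195.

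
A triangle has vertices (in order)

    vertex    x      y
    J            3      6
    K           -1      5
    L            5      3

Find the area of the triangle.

Σ = (21) + (-28) + (21) = 14
Area = |Σ|/2 = 7.

7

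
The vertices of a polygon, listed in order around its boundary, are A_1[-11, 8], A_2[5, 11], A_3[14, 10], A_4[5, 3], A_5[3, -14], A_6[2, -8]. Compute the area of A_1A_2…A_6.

Apply the surveyor's formula: 2A = Σ (x_i·y_{i+1} − x_{i+1}·y_i), indices taken mod 6.
Cross-terms: -161, -104, -8, -79, 4, -72  ⇒  Σ = -420
Area = |Σ|/2 = 210.

210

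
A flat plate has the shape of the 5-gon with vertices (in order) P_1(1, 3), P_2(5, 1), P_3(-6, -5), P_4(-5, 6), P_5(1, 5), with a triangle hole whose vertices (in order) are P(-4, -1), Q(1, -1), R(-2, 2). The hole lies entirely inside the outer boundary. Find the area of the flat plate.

56

Outer boundary:
Σ = (-14) + (-19) + (-61) + (-31) + (-2) = -127
Area = |Σ|/2 = 63.5.
Hole:
Apply Gauss's area formula: 2A = Σ (x_i·y_{i+1} − x_{i+1}·y_i), indices taken mod 3.
Σ = (5) + (0) + (10) = 15
Area = |Σ|/2 = 7.5.
Net area = 63.5 − 7.5 = 56.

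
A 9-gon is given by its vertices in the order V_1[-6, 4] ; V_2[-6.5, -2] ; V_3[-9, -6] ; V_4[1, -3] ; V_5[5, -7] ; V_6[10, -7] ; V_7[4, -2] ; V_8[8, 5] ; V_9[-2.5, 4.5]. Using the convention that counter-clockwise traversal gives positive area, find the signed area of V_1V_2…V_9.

Apply the shoelace formula: 2A = Σ (x_i·y_{i+1} − x_{i+1}·y_i), indices taken mod 9.
Cross-terms: 38, 21, 33, 8, 35, 8, 36, 48.5, 17  ⇒  Σ = 244.5
Signed area = Σ/2 = 122.25 (positive ⇒ counter-clockwise traversal).

122.25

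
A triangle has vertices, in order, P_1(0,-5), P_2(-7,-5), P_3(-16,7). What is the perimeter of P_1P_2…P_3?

|P_1P_2| = √((-7)² + (0)²) = √49 = 7
|P_2P_3| = √((-9)² + (12)²) = √225 = 15
|P_3P_1| = √((16)² + (-12)²) = √400 = 20
Perimeter = 7 + 15 + 20 = 42.

42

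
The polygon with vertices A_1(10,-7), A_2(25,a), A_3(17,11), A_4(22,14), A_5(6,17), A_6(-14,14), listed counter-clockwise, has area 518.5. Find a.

Write out the shoelace sum; only the two edges meeting at A_2 involve a:
2·Area = [(10·a − 25·(-7)) + (25·11 − 17·a)] + 566
       = -7·a + 1016 = 1037
⇒ a = -3.

-3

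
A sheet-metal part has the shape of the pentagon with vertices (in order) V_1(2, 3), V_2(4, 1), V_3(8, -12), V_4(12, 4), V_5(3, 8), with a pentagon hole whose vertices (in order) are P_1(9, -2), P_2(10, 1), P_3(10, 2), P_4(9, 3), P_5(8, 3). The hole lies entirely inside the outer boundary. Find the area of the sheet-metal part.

Outer boundary:
Apply Gauss's area formula: 2A = Σ (x_i·y_{i+1} − x_{i+1}·y_i), indices taken mod 5.
Σ = (-10) + (-56) + (176) + (84) + (-7) = 187
Area = |Σ|/2 = 93.5.
Hole:
Cross-terms: 29, 10, 12, 3, -43  ⇒  Σ = 11
Area = |Σ|/2 = 5.5.
Net area = 93.5 − 5.5 = 88.

88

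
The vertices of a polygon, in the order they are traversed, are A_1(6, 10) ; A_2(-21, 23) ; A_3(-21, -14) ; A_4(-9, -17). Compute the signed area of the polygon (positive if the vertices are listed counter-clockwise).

684

Apply the surveyor's formula: 2A = Σ (x_i·y_{i+1} − x_{i+1}·y_i), indices taken mod 4.
A_1→A_2: (6)(23) − (-21)(10) = 348
A_2→A_3: (-21)(-14) − (-21)(23) = 777
A_3→A_4: (-21)(-17) − (-9)(-14) = 231
A_4→A_1: (-9)(10) − (6)(-17) = 12
Σ = 1368
Signed area = Σ/2 = 684 (positive ⇒ counter-clockwise traversal).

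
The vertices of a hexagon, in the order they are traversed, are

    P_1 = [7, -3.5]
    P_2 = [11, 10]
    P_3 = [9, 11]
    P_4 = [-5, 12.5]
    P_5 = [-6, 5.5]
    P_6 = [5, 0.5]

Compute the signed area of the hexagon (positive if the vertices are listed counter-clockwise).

151.5

Apply Gauss's area formula: 2A = Σ (x_i·y_{i+1} − x_{i+1}·y_i), indices taken mod 6.
P_1→P_2: (7)(10) − (11)(-3.5) = 108.5
P_2→P_3: (11)(11) − (9)(10) = 31
P_3→P_4: (9)(12.5) − (-5)(11) = 167.5
P_4→P_5: (-5)(5.5) − (-6)(12.5) = 47.5
P_5→P_6: (-6)(0.5) − (5)(5.5) = -30.5
P_6→P_1: (5)(-3.5) − (7)(0.5) = -21
Σ = 303
Signed area = Σ/2 = 151.5 (positive ⇒ counter-clockwise traversal).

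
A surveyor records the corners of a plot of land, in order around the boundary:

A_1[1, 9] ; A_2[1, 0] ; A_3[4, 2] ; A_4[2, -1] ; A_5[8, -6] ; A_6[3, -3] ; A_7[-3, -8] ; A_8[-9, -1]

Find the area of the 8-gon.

103.5

Σ = (-9) + (2) + (-8) + (-4) + (-6) + (-33) + (-69) + (-80) = -207
Area = |Σ|/2 = 103.5.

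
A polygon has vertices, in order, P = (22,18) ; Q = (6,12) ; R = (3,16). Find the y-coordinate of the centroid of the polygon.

46/3

Apply Gauss's area formula. First the cross-terms c_i = x_i·y_{i+1} − x_{i+1}·y_i:
  156, 60, -298  ⇒  2A = -82, A = -41.
Then Σ (y_i + y_{i+1})·c_i = -3772, so ȳ = -3772 / (6·(-41)) = 46/3.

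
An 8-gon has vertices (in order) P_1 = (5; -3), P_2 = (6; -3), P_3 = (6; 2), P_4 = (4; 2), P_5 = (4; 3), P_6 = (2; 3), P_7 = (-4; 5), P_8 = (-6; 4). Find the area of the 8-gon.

Σ = (3) + (30) + (4) + (4) + (6) + (22) + (14) + (-2) = 81
Area = |Σ|/2 = 40.5.

40.5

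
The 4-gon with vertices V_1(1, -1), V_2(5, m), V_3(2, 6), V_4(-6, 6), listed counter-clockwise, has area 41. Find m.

The doubled signed area Σ (x_i y_{i+1} − x_{i+1} y_i) is linear in m.
With m=0 it equals 83; the coefficient of m is -1 (from the two edges through V_2).
So -1·m + 83 = 2·41 = 82 ⇒ m = 1.

1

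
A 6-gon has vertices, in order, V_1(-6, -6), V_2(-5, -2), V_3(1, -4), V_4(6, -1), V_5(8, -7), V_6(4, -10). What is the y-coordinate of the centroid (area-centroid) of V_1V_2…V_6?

-799/143

Apply the surveyor's formula. First the cross-terms c_i = x_i·y_{i+1} − x_{i+1}·y_i:
  -18, 22, 23, -34, -52, -84  ⇒  2A = -143, A = -71.5.
Then Σ (y_i + y_{i+1})·c_i = 2397, so ȳ = 2397 / (6·(-71.5)) = -799/143.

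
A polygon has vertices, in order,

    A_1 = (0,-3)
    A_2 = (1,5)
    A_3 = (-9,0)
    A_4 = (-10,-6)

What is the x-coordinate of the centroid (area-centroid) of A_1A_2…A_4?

-4.25

Apply the surveyor's formula. First the cross-terms c_i = x_i·y_{i+1} − x_{i+1}·y_i:
  3, 45, 54, 30  ⇒  2A = 132, A = 66.
Then Σ (x_i + x_{i+1})·c_i = -1683, so x̄ = -1683 / (6·66) = -4.25.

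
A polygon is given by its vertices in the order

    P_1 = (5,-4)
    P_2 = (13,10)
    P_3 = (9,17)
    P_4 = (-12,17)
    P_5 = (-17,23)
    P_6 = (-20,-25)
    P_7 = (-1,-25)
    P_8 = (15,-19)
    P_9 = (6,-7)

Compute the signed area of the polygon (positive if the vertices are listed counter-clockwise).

Apply the surveyor's formula: 2A = Σ (x_i·y_{i+1} − x_{i+1}·y_i), indices taken mod 9.
Σ = (102) + (131) + (357) + (13) + (885) + (475) + (394) + (9) + (11) = 2377
Signed area = Σ/2 = 1188.5 (positive ⇒ counter-clockwise traversal).

1188.5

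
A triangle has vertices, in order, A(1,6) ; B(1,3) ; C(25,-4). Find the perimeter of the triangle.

|AB| = √((0)² + (-3)²) = √9 = 3
|BC| = √((24)² + (-7)²) = √625 = 25
|CA| = √((-24)² + (10)²) = √676 = 26
Perimeter = 3 + 25 + 26 = 54.

54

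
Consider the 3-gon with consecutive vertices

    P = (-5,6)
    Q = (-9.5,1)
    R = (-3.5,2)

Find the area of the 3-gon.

Apply the shoelace (surveyor's) formula: 2A = Σ (x_i·y_{i+1} − x_{i+1}·y_i), indices taken mod 3.
Cross-terms: 52, -15.5, -11  ⇒  Σ = 25.5
Area = |Σ|/2 = 12.75.

12.75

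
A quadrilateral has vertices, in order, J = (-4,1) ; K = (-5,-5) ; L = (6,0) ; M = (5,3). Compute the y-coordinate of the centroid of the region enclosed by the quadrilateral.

-64/135

Apply the surveyor's formula. First the cross-terms c_i = x_i·y_{i+1} − x_{i+1}·y_i:
  25, 30, 18, 17  ⇒  2A = 90, A = 45.
Then Σ (y_i + y_{i+1})·c_i = -128, so ȳ = -128 / (6·45) = -64/135.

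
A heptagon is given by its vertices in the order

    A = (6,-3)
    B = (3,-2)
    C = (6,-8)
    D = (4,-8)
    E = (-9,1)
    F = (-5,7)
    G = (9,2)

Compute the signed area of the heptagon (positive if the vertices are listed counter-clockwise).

-134.5

Σ = (-3) + (-12) + (-16) + (-68) + (-58) + (-73) + (-39) = -269
Signed area = Σ/2 = -134.5 (negative ⇒ clockwise traversal).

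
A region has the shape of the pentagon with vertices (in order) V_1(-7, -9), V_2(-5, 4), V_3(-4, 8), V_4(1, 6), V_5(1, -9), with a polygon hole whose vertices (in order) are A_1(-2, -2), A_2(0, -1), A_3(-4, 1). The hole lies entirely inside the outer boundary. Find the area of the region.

104

Outer boundary:
Apply the shoelace (surveyor's) formula: 2A = Σ (x_i·y_{i+1} − x_{i+1}·y_i), indices taken mod 5.
Σ = (-73) + (-24) + (-32) + (-15) + (-72) = -216
Area = |Σ|/2 = 108.
Hole:
Cross-terms: 2, -4, 10  ⇒  Σ = 8
Area = |Σ|/2 = 4.
Net area = 108 − 4 = 104.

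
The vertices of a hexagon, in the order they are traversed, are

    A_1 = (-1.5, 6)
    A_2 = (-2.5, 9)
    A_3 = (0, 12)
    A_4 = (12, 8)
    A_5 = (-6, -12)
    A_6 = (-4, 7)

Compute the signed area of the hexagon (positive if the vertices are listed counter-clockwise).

Σ = (1.5) + (-30) + (-144) + (-96) + (-90) + (-13.5) = -372
Signed area = Σ/2 = -186 (negative ⇒ clockwise traversal).

-186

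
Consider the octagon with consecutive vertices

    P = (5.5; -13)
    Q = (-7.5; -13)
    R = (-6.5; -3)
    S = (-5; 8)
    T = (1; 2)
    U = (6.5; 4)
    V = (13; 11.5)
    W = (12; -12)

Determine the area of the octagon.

343.125

Apply the shoelace formula: 2A = Σ (x_i·y_{i+1} − x_{i+1}·y_i), indices taken mod 8.
Σ = (-169) + (-62) + (-67) + (-18) + (-9) + (22.75) + (-294) + (-90) = -686.25
Area = |Σ|/2 = 343.125.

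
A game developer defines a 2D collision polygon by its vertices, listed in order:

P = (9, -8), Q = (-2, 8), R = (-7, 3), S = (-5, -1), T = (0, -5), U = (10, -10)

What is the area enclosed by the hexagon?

Apply Gauss's area formula: 2A = Σ (x_i·y_{i+1} − x_{i+1}·y_i), indices taken mod 6.
Σ = (56) + (50) + (22) + (25) + (50) + (10) = 213
Area = |Σ|/2 = 106.5.

106.5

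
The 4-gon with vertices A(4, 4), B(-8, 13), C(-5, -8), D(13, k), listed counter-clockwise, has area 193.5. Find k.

-2

The doubled signed area Σ (x_i y_{i+1} − x_{i+1} y_i) is linear in k.
With k=0 it equals 369; the coefficient of k is -9 (from the two edges through D).
So -9·k + 369 = 2·193.5 = 387 ⇒ k = -2.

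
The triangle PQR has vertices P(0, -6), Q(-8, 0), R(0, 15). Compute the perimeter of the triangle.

|PQ| = √((-8)² + (6)²) = √100 = 10
|QR| = √((8)² + (15)²) = √289 = 17
|RP| = √((0)² + (-21)²) = √441 = 21
Perimeter = 10 + 17 + 21 = 48.

48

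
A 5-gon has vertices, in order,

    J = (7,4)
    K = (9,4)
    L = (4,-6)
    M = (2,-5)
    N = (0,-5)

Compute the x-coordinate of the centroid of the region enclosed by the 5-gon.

Apply Gauss's area formula. First the cross-terms c_i = x_i·y_{i+1} − x_{i+1}·y_i:
  -8, -70, -8, -10, 35  ⇒  2A = -61, A = -30.5.
Then Σ (x_i + x_{i+1})·c_i = -861, so x̄ = -861 / (6·(-30.5)) = 287/61.

287/61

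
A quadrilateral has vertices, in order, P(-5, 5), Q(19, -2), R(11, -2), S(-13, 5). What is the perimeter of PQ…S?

|PQ| = √((24)² + (-7)²) = √625 = 25
|QR| = √((-8)² + (0)²) = √64 = 8
|RS| = √((-24)² + (7)²) = √625 = 25
|SP| = √((8)² + (0)²) = √64 = 8
Perimeter = 25 + 8 + 25 + 8 = 66.

66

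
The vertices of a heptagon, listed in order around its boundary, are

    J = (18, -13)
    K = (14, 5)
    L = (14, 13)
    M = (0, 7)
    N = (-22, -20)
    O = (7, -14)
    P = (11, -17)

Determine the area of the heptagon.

Apply the shoelace (surveyor's) formula: 2A = Σ (x_i·y_{i+1} − x_{i+1}·y_i), indices taken mod 7.
Cross-terms: 272, 112, 98, 154, 448, 35, 163  ⇒  Σ = 1282
Area = |Σ|/2 = 641.

641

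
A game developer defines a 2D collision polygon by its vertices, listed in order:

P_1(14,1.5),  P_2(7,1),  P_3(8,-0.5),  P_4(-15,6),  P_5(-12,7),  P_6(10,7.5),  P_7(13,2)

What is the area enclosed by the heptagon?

123.25

Cross-terms: 3.5, -11.5, 40.5, -33, -160, -77.5, -8.5  ⇒  Σ = -246.5
Area = |Σ|/2 = 123.25.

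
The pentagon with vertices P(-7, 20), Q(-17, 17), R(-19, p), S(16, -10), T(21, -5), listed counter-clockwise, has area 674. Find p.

The doubled signed area Σ (x_i y_{i+1} − x_{i+1} y_i) is linear in p.
With p=0 it equals 1249; the coefficient of p is -33 (from the two edges through R).
So -33·p + 1249 = 2·674 = 1348 ⇒ p = -3.

-3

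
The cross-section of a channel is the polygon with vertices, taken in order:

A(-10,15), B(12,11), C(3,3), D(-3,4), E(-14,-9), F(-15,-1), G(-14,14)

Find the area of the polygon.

299

Apply the surveyor's formula: 2A = Σ (x_i·y_{i+1} − x_{i+1}·y_i), indices taken mod 7.
Σ = (-290) + (3) + (21) + (83) + (-121) + (-224) + (-70) = -598
Area = |Σ|/2 = 299.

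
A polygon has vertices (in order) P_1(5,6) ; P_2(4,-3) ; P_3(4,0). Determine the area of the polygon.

Apply the shoelace (surveyor's) formula: 2A = Σ (x_i·y_{i+1} − x_{i+1}·y_i), indices taken mod 3.
P_1→P_2: (5)(-3) − (4)(6) = -39
P_2→P_3: (4)(0) − (4)(-3) = 12
P_3→P_1: (4)(6) − (5)(0) = 24
Σ = -3
Area = |Σ|/2 = 1.5.

1.5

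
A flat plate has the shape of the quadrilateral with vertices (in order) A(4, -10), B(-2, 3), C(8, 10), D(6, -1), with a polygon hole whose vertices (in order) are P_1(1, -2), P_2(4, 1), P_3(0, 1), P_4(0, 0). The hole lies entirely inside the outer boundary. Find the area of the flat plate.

Outer boundary:
Apply the shoelace (surveyor's) formula: 2A = Σ (x_i·y_{i+1} − x_{i+1}·y_i), indices taken mod 4.
Σ = (-8) + (-44) + (-68) + (-56) = -176
Area = |Σ|/2 = 88.
Hole:
Σ = (9) + (4) + (0) + (0) = 13
Area = |Σ|/2 = 6.5.
Net area = 88 − 6.5 = 81.5.

81.5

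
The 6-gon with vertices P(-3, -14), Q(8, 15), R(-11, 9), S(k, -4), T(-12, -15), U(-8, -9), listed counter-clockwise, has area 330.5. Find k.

-12

The doubled signed area Σ (x_i y_{i+1} − x_{i+1} y_i) is linear in k.
With k=0 it equals 373; the coefficient of k is -24 (from the two edges through S).
So -24·k + 373 = 2·330.5 = 661 ⇒ k = -12.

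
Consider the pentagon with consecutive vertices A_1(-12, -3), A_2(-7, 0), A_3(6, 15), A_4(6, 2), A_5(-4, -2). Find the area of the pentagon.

110

Apply the shoelace (surveyor's) formula: 2A = Σ (x_i·y_{i+1} − x_{i+1}·y_i), indices taken mod 5.
A_1→A_2: (-12)(0) − (-7)(-3) = -21
A_2→A_3: (-7)(15) − (6)(0) = -105
A_3→A_4: (6)(2) − (6)(15) = -78
A_4→A_5: (6)(-2) − (-4)(2) = -4
A_5→A_1: (-4)(-3) − (-12)(-2) = -12
Σ = -220
Area = |Σ|/2 = 110.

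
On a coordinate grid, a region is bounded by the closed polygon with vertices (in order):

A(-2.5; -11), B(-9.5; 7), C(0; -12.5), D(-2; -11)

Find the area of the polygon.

16.875

Apply the shoelace (surveyor's) formula: 2A = Σ (x_i·y_{i+1} − x_{i+1}·y_i), indices taken mod 4.
Σ = (-122) + (118.75) + (-25) + (-5.5) = -33.75
Area = |Σ|/2 = 16.875.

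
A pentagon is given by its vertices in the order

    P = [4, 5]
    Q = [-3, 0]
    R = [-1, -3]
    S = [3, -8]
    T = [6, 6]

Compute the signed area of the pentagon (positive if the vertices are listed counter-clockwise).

Apply Gauss's area formula: 2A = Σ (x_i·y_{i+1} − x_{i+1}·y_i), indices taken mod 5.
Cross-terms: 15, 9, 17, 66, 6  ⇒  Σ = 113
Signed area = Σ/2 = 56.5 (positive ⇒ counter-clockwise traversal).

56.5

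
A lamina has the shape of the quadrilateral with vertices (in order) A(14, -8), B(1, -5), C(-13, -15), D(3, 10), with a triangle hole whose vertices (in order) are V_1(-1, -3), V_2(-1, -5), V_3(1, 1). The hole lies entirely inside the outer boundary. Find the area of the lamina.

193.5

Outer boundary:
Σ = (-62) + (-80) + (-85) + (-164) = -391
Area = |Σ|/2 = 195.5.
Hole:
Apply the shoelace formula: 2A = Σ (x_i·y_{i+1} − x_{i+1}·y_i), indices taken mod 3.
V_1→V_2: (-1)(-5) − (-1)(-3) = 2
V_2→V_3: (-1)(1) − (1)(-5) = 4
V_3→V_1: (1)(-3) − (-1)(1) = -2
Σ = 4
Area = |Σ|/2 = 2.
Net area = 195.5 − 2 = 193.5.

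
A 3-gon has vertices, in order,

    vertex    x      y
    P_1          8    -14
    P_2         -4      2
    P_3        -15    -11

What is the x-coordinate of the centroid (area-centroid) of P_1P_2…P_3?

-11/3

Apply the shoelace (surveyor's) formula. First the cross-terms c_i = x_i·y_{i+1} − x_{i+1}·y_i:
  -40, 74, 298  ⇒  2A = 332, A = 166.
Then Σ (x_i + x_{i+1})·c_i = -3652, so x̄ = -3652 / (6·166) = -11/3.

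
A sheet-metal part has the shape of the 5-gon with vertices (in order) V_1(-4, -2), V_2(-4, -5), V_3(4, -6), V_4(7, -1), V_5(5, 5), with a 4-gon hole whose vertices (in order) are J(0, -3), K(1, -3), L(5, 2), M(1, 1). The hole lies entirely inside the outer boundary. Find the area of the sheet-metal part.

62

Outer boundary:
Σ = (12) + (44) + (38) + (40) + (10) = 144
Area = |Σ|/2 = 72.
Hole:
Apply the shoelace (surveyor's) formula: 2A = Σ (x_i·y_{i+1} − x_{i+1}·y_i), indices taken mod 4.
Σ = (3) + (17) + (3) + (-3) = 20
Area = |Σ|/2 = 10.
Net area = 72 − 10 = 62.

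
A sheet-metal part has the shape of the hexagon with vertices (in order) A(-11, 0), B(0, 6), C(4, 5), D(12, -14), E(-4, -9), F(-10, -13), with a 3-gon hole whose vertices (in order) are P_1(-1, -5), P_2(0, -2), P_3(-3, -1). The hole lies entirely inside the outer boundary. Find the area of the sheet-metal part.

270.5

Outer boundary:
Apply the shoelace (surveyor's) formula: 2A = Σ (x_i·y_{i+1} − x_{i+1}·y_i), indices taken mod 6.
Cross-terms: -66, -24, -116, -164, -38, -143  ⇒  Σ = -551
Area = |Σ|/2 = 275.5.
Hole:
Apply Gauss's area formula: 2A = Σ (x_i·y_{i+1} − x_{i+1}·y_i), indices taken mod 3.
Σ = (2) + (-6) + (14) = 10
Area = |Σ|/2 = 5.
Net area = 275.5 − 5 = 270.5.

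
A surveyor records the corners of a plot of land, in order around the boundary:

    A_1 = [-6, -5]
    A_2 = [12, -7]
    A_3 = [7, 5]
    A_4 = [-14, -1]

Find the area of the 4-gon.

Apply Gauss's area formula: 2A = Σ (x_i·y_{i+1} − x_{i+1}·y_i), indices taken mod 4.
Σ = (102) + (109) + (63) + (64) = 338
Area = |Σ|/2 = 169.

169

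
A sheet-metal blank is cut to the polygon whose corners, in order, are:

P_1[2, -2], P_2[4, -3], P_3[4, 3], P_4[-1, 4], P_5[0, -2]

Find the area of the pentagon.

25.5

Apply the surveyor's formula: 2A = Σ (x_i·y_{i+1} − x_{i+1}·y_i), indices taken mod 5.
Cross-terms: 2, 24, 19, 2, 4  ⇒  Σ = 51
Area = |Σ|/2 = 25.5.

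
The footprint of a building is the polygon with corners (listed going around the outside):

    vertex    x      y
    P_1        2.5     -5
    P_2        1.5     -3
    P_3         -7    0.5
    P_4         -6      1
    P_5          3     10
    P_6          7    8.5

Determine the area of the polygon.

94

Apply Gauss's area formula: 2A = Σ (x_i·y_{i+1} − x_{i+1}·y_i), indices taken mod 6.
Σ = (0) + (-20.25) + (-4) + (-63) + (-44.5) + (-56.25) = -188
Area = |Σ|/2 = 94.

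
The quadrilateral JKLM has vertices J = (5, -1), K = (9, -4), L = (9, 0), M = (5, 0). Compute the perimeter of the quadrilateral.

14

|JK| = √((4)² + (-3)²) = √25 = 5
|KL| = √((0)² + (4)²) = √16 = 4
|LM| = √((-4)² + (0)²) = √16 = 4
|MJ| = √((0)² + (-1)²) = √1 = 1
Perimeter = 5 + 4 + 4 + 1 = 14.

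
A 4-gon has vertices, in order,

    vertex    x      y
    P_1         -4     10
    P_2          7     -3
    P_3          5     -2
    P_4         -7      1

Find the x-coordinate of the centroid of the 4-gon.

-97/66

Apply Gauss's area formula. First the cross-terms c_i = x_i·y_{i+1} − x_{i+1}·y_i:
  -58, 1, -9, -66  ⇒  2A = -132, A = -66.
Then Σ (x_i + x_{i+1})·c_i = 582, so x̄ = 582 / (6·(-66)) = -97/66.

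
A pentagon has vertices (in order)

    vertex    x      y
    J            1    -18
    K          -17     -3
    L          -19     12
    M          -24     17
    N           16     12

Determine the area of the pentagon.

Apply the shoelace formula: 2A = Σ (x_i·y_{i+1} − x_{i+1}·y_i), indices taken mod 5.
J→K: (1)(-3) − (-17)(-18) = -309
K→L: (-17)(12) − (-19)(-3) = -261
L→M: (-19)(17) − (-24)(12) = -35
M→N: (-24)(12) − (16)(17) = -560
N→J: (16)(-18) − (1)(12) = -300
Σ = -1465
Area = |Σ|/2 = 732.5.

732.5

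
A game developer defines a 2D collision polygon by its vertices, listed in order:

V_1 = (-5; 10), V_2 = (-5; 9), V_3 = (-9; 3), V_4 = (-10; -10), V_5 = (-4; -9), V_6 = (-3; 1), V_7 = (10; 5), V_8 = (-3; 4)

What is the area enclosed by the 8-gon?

115

Apply the surveyor's formula: 2A = Σ (x_i·y_{i+1} − x_{i+1}·y_i), indices taken mod 8.
Σ = (5) + (66) + (120) + (50) + (-31) + (-25) + (55) + (-10) = 230
Area = |Σ|/2 = 115.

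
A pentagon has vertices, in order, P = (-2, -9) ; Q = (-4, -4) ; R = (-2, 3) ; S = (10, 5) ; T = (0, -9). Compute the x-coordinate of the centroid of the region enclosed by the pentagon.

Apply the shoelace (surveyor's) formula. First the cross-terms c_i = x_i·y_{i+1} − x_{i+1}·y_i:
  -28, -20, -40, -90, -18  ⇒  2A = -196, A = -98.
Then Σ (x_i + x_{i+1})·c_i = -896, so x̄ = -896 / (6·(-98)) = 32/21.

32/21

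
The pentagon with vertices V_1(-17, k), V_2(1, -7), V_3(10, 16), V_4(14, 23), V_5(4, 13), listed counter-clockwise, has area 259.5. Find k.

-1

Write out the shoelace sum; only the two edges meeting at V_1 involve k:
2·Area = [(4·k − (-17)·13) + ((-17)·(-7) − 1·k)] + 182
       = 3·k + 522 = 519
⇒ k = -1.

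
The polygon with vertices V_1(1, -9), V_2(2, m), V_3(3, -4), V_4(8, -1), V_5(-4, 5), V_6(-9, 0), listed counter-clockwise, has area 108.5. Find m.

-8

The doubled signed area Σ (x_i y_{i+1} − x_{i+1} y_i) is linear in m.
With m=0 it equals 201; the coefficient of m is -2 (from the two edges through V_2).
So -2·m + 201 = 2·108.5 = 217 ⇒ m = -8.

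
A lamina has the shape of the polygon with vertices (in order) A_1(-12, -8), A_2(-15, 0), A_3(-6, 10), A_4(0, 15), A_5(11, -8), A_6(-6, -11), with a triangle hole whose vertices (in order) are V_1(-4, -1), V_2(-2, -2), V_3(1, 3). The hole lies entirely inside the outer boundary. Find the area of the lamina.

382.5

Outer boundary:
Cross-terms: -120, -150, -90, -165, -169, -84  ⇒  Σ = -778
Area = |Σ|/2 = 389.
Hole:
Σ = (6) + (-4) + (11) = 13
Area = |Σ|/2 = 6.5.
Net area = 389 − 6.5 = 382.5.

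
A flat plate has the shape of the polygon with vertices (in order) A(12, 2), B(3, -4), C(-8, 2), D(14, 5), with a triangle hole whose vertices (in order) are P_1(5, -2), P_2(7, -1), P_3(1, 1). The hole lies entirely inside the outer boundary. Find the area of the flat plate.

85

Outer boundary:
Apply Gauss's area formula: 2A = Σ (x_i·y_{i+1} − x_{i+1}·y_i), indices taken mod 4.
A→B: (12)(-4) − (3)(2) = -54
B→C: (3)(2) − (-8)(-4) = -26
C→D: (-8)(5) − (14)(2) = -68
D→A: (14)(2) − (12)(5) = -32
Σ = -180
Area = |Σ|/2 = 90.
Hole:
Apply the shoelace (surveyor's) formula: 2A = Σ (x_i·y_{i+1} − x_{i+1}·y_i), indices taken mod 3.
Σ = (9) + (8) + (-7) = 10
Area = |Σ|/2 = 5.
Net area = 90 − 5 = 85.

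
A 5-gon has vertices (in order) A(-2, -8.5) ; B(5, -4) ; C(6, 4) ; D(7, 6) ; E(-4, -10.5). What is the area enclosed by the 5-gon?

33

Apply the surveyor's formula: 2A = Σ (x_i·y_{i+1} − x_{i+1}·y_i), indices taken mod 5.
Σ = (50.5) + (44) + (8) + (-49.5) + (13) = 66
Area = |Σ|/2 = 33.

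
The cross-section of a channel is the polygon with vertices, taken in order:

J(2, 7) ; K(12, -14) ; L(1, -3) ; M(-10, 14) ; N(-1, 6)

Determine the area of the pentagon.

107.5

Apply the shoelace (surveyor's) formula: 2A = Σ (x_i·y_{i+1} − x_{i+1}·y_i), indices taken mod 5.
Cross-terms: -112, -22, -16, -46, -19  ⇒  Σ = -215
Area = |Σ|/2 = 107.5.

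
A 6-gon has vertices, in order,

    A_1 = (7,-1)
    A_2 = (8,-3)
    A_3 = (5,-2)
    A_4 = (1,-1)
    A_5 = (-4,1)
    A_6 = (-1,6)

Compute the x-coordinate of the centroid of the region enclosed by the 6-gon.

29/21

Apply the surveyor's formula. First the cross-terms c_i = x_i·y_{i+1} − x_{i+1}·y_i:
  -13, -1, -3, -3, -23, -41  ⇒  2A = -84, A = -42.
Then Σ (x_i + x_{i+1})·c_i = -348, so x̄ = -348 / (6·(-42)) = 29/21.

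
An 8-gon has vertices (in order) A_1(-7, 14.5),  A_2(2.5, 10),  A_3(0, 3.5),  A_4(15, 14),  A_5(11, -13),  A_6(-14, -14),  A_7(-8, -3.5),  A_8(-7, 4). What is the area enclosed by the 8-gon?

Apply the shoelace (surveyor's) formula: 2A = Σ (x_i·y_{i+1} − x_{i+1}·y_i), indices taken mod 8.
Σ = (-106.25) + (8.75) + (-52.5) + (-349) + (-336) + (-63) + (-56.5) + (-73.5) = -1028
Area = |Σ|/2 = 514.

514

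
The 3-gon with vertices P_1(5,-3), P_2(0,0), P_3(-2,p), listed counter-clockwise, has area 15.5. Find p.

-5

Write out the shoelace sum; only the two edges meeting at P_3 involve p:
2·Area = [(0·p − (-2)·0) + ((-2)·(-3) − 5·p)] + 0
       = -5·p + 6 = 31
⇒ p = -5.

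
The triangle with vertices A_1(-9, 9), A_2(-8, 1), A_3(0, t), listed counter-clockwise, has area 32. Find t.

The doubled signed area Σ (x_i y_{i+1} − x_{i+1} y_i) is linear in t.
With t=0 it equals 63; the coefficient of t is 1 (from the two edges through A_3).
So 1·t + 63 = 2·32 = 64 ⇒ t = 1.

1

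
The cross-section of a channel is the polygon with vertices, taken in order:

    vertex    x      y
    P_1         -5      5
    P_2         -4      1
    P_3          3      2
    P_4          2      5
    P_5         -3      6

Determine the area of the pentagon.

28.5

Apply Gauss's area formula: 2A = Σ (x_i·y_{i+1} − x_{i+1}·y_i), indices taken mod 5.
Σ = (15) + (-11) + (11) + (27) + (15) = 57
Area = |Σ|/2 = 28.5.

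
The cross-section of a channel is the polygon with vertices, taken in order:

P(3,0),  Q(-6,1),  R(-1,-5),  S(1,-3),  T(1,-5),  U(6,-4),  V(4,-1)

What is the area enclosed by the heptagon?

Apply the shoelace (surveyor's) formula: 2A = Σ (x_i·y_{i+1} − x_{i+1}·y_i), indices taken mod 7.
Σ = (3) + (31) + (8) + (-2) + (26) + (10) + (3) = 79
Area = |Σ|/2 = 39.5.

39.5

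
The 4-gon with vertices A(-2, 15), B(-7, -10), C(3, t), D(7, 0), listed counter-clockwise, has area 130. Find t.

0

The doubled signed area Σ (x_i y_{i+1} − x_{i+1} y_i) is linear in t.
With t=0 it equals 260; the coefficient of t is -14 (from the two edges through C).
So -14·t + 260 = 2·130 = 260 ⇒ t = 0.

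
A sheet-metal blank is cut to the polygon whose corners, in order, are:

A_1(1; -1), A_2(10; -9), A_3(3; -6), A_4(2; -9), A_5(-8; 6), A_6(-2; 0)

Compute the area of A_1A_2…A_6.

Apply the shoelace (surveyor's) formula: 2A = Σ (x_i·y_{i+1} − x_{i+1}·y_i), indices taken mod 6.
A_1→A_2: (1)(-9) − (10)(-1) = 1
A_2→A_3: (10)(-6) − (3)(-9) = -33
A_3→A_4: (3)(-9) − (2)(-6) = -15
A_4→A_5: (2)(6) − (-8)(-9) = -60
A_5→A_6: (-8)(0) − (-2)(6) = 12
A_6→A_1: (-2)(-1) − (1)(0) = 2
Σ = -93
Area = |Σ|/2 = 46.5.

46.5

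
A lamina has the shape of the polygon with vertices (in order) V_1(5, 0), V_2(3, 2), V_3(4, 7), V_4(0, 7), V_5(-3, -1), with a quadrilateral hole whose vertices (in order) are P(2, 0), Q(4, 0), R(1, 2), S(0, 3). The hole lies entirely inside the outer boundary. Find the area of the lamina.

36

Outer boundary:
Apply Gauss's area formula: 2A = Σ (x_i·y_{i+1} − x_{i+1}·y_i), indices taken mod 5.
Cross-terms: 10, 13, 28, 21, 5  ⇒  Σ = 77
Area = |Σ|/2 = 38.5.
Hole:
Cross-terms: 0, 8, 3, -6  ⇒  Σ = 5
Area = |Σ|/2 = 2.5.
Net area = 38.5 − 2.5 = 36.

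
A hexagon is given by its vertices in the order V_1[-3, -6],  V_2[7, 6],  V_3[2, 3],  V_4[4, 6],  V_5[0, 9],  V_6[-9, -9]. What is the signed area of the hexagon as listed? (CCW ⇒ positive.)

88.5

Apply the shoelace (surveyor's) formula: 2A = Σ (x_i·y_{i+1} − x_{i+1}·y_i), indices taken mod 6.
Cross-terms: 24, 9, 0, 36, 81, 27  ⇒  Σ = 177
Signed area = Σ/2 = 88.5 (positive ⇒ counter-clockwise traversal).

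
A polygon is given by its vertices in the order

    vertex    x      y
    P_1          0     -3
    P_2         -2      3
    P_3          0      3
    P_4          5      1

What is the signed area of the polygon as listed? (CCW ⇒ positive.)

-21

Cross-terms: -6, -6, -15, -15  ⇒  Σ = -42
Signed area = Σ/2 = -21 (negative ⇒ clockwise traversal).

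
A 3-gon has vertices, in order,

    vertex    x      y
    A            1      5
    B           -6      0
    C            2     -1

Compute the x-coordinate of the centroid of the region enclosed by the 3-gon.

Apply the shoelace formula. First the cross-terms c_i = x_i·y_{i+1} − x_{i+1}·y_i:
  30, 6, 11  ⇒  2A = 47, A = 23.5.
Then Σ (x_i + x_{i+1})·c_i = -141, so x̄ = -141 / (6·23.5) = -1.

-1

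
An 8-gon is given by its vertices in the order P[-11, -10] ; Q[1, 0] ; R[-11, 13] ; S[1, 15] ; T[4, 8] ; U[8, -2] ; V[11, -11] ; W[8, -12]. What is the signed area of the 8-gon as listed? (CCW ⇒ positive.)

P→Q: (-11)(0) − (1)(-10) = 10
Q→R: (1)(13) − (-11)(0) = 13
R→S: (-11)(15) − (1)(13) = -178
S→T: (1)(8) − (4)(15) = -52
T→U: (4)(-2) − (8)(8) = -72
U→V: (8)(-11) − (11)(-2) = -66
V→W: (11)(-12) − (8)(-11) = -44
W→P: (8)(-10) − (-11)(-12) = -212
Σ = -601
Signed area = Σ/2 = -300.5 (negative ⇒ clockwise traversal).

-300.5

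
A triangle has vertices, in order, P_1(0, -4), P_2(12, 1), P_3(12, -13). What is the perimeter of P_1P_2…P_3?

|P_1P_2| = √((12)² + (5)²) = √169 = 13
|P_2P_3| = √((0)² + (-14)²) = √196 = 14
|P_3P_1| = √((-12)² + (9)²) = √225 = 15
Perimeter = 13 + 14 + 15 = 42.

42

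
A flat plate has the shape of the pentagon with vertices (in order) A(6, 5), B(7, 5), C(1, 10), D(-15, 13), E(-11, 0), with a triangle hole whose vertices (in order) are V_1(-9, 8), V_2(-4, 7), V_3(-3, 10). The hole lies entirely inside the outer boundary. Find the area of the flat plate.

Outer boundary:
A→B: (6)(5) − (7)(5) = -5
B→C: (7)(10) − (1)(5) = 65
C→D: (1)(13) − (-15)(10) = 163
D→E: (-15)(0) − (-11)(13) = 143
E→A: (-11)(5) − (6)(0) = -55
Σ = 311
Area = |Σ|/2 = 155.5.
Hole:
Apply the shoelace (surveyor's) formula: 2A = Σ (x_i·y_{i+1} − x_{i+1}·y_i), indices taken mod 3.
Cross-terms: -31, -19, 66  ⇒  Σ = 16
Area = |Σ|/2 = 8.
Net area = 155.5 − 8 = 147.5.

147.5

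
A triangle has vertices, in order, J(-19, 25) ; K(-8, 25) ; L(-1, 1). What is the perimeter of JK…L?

66

|JK| = √((11)² + (0)²) = √121 = 11
|KL| = √((7)² + (-24)²) = √625 = 25
|LJ| = √((-18)² + (24)²) = √900 = 30
Perimeter = 11 + 25 + 30 = 66.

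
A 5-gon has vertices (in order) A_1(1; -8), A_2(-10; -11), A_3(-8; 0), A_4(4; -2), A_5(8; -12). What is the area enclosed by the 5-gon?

A_1→A_2: (1)(-11) − (-10)(-8) = -91
A_2→A_3: (-10)(0) − (-8)(-11) = -88
A_3→A_4: (-8)(-2) − (4)(0) = 16
A_4→A_5: (4)(-12) − (8)(-2) = -32
A_5→A_1: (8)(-8) − (1)(-12) = -52
Σ = -247
Area = |Σ|/2 = 123.5.

123.5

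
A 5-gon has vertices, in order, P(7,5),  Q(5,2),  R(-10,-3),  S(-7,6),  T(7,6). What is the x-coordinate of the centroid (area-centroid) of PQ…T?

Apply the surveyor's formula. First the cross-terms c_i = x_i·y_{i+1} − x_{i+1}·y_i:
  -11, 5, -81, -84, -7  ⇒  2A = -178, A = -89.
Then Σ (x_i + x_{i+1})·c_i = 1122, so x̄ = 1122 / (6·(-89)) = -187/89.

-187/89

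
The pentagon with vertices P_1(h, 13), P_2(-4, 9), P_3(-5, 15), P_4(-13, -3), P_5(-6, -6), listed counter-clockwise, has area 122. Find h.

The doubled signed area Σ (x_i y_{i+1} − x_{i+1} y_i) is linear in h.
With h=0 it equals 229; the coefficient of h is 15 (from the two edges through P_1).
So 15·h + 229 = 2·122 = 244 ⇒ h = 1.

1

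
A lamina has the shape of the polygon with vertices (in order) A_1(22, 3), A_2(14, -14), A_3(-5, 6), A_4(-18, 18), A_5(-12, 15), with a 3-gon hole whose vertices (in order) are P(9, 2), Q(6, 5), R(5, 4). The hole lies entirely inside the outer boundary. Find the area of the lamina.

Outer boundary:
Apply the surveyor's formula: 2A = Σ (x_i·y_{i+1} − x_{i+1}·y_i), indices taken mod 5.
Σ = (-350) + (14) + (18) + (-54) + (-366) = -738
Area = |Σ|/2 = 369.
Hole:
Apply the surveyor's formula: 2A = Σ (x_i·y_{i+1} − x_{i+1}·y_i), indices taken mod 3.
P→Q: (9)(5) − (6)(2) = 33
Q→R: (6)(4) − (5)(5) = -1
R→P: (5)(2) − (9)(4) = -26
Σ = 6
Area = |Σ|/2 = 3.
Net area = 369 − 3 = 366.

366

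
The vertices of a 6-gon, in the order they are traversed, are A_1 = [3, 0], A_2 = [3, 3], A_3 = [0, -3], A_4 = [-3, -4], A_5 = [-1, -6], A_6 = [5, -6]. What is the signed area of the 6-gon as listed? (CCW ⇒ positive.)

Cross-terms: 9, -9, -9, 14, 36, 18  ⇒  Σ = 59
Signed area = Σ/2 = 29.5 (positive ⇒ counter-clockwise traversal).

29.5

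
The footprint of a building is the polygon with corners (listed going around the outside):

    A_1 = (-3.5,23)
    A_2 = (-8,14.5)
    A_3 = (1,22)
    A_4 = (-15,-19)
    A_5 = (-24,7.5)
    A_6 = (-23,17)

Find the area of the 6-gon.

509.875

Apply Gauss's area formula: 2A = Σ (x_i·y_{i+1} − x_{i+1}·y_i), indices taken mod 6.
Σ = (133.25) + (-190.5) + (311) + (-568.5) + (-235.5) + (-469.5) = -1019.75
Area = |Σ|/2 = 509.875.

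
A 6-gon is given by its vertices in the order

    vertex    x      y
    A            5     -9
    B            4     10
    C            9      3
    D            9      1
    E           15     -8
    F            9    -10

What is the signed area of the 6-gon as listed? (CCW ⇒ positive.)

-103

Apply the shoelace (surveyor's) formula: 2A = Σ (x_i·y_{i+1} − x_{i+1}·y_i), indices taken mod 6.
Σ = (86) + (-78) + (-18) + (-87) + (-78) + (-31) = -206
Signed area = Σ/2 = -103 (negative ⇒ clockwise traversal).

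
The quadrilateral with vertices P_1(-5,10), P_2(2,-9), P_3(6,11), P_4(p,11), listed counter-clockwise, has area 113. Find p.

-4

Write out the shoelace sum; only the two edges meeting at P_4 involve p:
2·Area = [(6·11 − p·11) + (p·10 − (-5)·11)] + 101
       = -1·p + 222 = 226
⇒ p = -4.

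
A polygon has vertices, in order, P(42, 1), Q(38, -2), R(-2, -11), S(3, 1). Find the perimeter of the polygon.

|PQ| = √((-4)² + (-3)²) = √25 = 5
|QR| = √((-40)² + (-9)²) = √1681 = 41
|RS| = √((5)² + (12)²) = √169 = 13
|SP| = √((39)² + (0)²) = √1521 = 39
Perimeter = 5 + 41 + 13 + 39 = 98.

98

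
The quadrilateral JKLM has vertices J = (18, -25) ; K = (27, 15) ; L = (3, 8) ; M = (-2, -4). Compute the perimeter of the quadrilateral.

108

|JK| = √((9)² + (40)²) = √1681 = 41
|KL| = √((-24)² + (-7)²) = √625 = 25
|LM| = √((-5)² + (-12)²) = √169 = 13
|MJ| = √((20)² + (-21)²) = √841 = 29
Perimeter = 41 + 25 + 13 + 29 = 108.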